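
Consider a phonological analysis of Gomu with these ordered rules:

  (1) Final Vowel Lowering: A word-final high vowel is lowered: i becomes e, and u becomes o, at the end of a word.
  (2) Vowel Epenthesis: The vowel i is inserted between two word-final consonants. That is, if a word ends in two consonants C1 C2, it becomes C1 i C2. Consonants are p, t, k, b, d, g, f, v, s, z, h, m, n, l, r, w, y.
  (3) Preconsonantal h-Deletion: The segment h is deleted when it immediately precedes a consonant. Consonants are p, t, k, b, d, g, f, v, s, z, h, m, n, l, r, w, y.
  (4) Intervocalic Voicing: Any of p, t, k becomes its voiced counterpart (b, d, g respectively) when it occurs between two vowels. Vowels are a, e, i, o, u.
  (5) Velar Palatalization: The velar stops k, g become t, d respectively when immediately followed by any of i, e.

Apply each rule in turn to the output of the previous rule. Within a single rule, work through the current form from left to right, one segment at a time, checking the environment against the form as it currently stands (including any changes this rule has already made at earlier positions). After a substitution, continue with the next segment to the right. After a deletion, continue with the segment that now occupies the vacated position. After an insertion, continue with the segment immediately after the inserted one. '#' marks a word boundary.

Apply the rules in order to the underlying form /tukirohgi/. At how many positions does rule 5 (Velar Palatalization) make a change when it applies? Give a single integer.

(1) Final Vowel Lowering: [tukirohgi] → [tukirohge]
(2) Vowel Epenthesis: no change — [tukirohge]
(3) Preconsonantal h-Deletion: [tukirohge] → [tukiroge]
(4) Intervocalic Voicing: [tukiroge] → [tugiroge]
(5) Velar Palatalization: [tugiroge] → [tudirode]
Rule 5 changed 2 position(s).

2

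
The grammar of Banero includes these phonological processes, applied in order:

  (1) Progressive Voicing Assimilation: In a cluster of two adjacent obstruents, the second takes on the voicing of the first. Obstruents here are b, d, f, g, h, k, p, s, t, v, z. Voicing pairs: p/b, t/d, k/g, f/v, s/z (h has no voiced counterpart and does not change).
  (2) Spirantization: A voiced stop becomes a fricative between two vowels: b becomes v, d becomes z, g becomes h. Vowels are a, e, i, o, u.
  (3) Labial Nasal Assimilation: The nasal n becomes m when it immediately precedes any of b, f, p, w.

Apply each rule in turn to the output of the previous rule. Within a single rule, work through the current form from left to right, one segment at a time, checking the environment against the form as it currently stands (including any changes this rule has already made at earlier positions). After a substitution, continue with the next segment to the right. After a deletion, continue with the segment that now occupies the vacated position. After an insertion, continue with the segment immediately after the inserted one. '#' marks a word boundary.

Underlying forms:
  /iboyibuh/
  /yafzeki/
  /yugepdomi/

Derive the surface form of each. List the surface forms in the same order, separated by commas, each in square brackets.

[ivoyivuh], [yafseki], [yuheptomi]

/iboyibuh/:
  (1) Progressive Voicing Assimilation: no change — [iboyibuh]
  (2) Spirantization: [iboyibuh] → [ivoyivuh]
  (3) Labial Nasal Assimilation: no change — [ivoyivuh]
/yafzeki/:
  (1) Progressive Voicing Assimilation: [yafzeki] → [yafseki]
  (2) Spirantization: no change — [yafseki]
  (3) Labial Nasal Assimilation: no change — [yafseki]
/yugepdomi/:
  (1) Progressive Voicing Assimilation: [yugepdomi] → [yugeptomi]
  (2) Spirantization: [yugeptomi] → [yuheptomi]
  (3) Labial Nasal Assimilation: no change — [yuheptomi]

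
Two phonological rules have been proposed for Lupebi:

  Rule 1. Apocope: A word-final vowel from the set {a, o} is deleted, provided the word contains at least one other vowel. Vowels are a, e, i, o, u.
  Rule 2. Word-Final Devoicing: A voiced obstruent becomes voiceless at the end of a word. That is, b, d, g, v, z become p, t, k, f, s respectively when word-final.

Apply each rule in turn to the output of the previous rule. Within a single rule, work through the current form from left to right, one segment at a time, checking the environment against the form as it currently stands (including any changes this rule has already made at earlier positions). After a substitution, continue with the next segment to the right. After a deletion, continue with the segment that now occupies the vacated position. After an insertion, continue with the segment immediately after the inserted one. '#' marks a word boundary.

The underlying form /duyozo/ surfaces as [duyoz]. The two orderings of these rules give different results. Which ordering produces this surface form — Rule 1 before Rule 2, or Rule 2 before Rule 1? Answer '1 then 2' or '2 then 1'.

Order 1 then 2:
  1 Apocope: [duyozo] → [duyoz]
  2 Word-Final Devoicing: [duyoz] → [duyos]
  result: [duyos]
Order 2 then 1:
  2 Word-Final Devoicing: no change — [duyozo]
  1 Apocope: [duyozo] → [duyoz]
  result: [duyoz]

2 then 1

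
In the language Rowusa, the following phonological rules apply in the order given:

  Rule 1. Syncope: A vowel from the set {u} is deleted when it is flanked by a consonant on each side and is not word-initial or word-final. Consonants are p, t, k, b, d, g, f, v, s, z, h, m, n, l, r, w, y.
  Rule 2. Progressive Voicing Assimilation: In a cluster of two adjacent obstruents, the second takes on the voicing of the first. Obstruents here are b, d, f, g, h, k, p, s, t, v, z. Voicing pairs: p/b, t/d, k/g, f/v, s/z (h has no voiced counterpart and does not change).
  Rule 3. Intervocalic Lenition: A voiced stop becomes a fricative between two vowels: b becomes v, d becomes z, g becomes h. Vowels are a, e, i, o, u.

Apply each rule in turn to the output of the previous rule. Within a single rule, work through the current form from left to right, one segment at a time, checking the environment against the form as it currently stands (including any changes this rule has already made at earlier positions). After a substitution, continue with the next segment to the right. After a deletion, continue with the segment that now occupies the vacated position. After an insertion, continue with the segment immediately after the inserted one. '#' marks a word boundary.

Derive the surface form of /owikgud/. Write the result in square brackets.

Rule 1 Syncope: [owikgud] → [owikgd]
Rule 2 Progressive Voicing Assimilation: [owikgd] → [owikkt]
Rule 3 Intervocalic Lenition: no change — [owikkt]

[owikkt]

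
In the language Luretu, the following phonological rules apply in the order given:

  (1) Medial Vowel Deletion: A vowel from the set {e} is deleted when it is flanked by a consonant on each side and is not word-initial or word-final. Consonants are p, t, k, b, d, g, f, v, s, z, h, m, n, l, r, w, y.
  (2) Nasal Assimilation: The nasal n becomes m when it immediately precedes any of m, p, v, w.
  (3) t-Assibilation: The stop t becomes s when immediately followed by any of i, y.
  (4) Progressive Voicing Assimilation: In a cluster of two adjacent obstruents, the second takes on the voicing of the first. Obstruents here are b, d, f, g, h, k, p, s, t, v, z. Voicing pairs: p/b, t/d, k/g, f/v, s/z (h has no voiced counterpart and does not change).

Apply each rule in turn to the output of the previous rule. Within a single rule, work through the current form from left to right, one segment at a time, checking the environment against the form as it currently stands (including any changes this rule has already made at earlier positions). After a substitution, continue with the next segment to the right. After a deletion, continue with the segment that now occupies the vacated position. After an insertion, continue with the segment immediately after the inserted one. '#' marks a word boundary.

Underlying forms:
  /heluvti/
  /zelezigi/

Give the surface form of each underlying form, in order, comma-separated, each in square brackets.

[hluvzi], [zlzigi]

/heluvti/:
  (1) Medial Vowel Deletion: [heluvti] → [hluvti]
  (2) Nasal Assimilation: no change — [hluvti]
  (3) t-Assibilation: [hluvti] → [hluvsi]
  (4) Progressive Voicing Assimilation: [hluvsi] → [hluvzi]
/zelezigi/:
  (1) Medial Vowel Deletion: [zelezigi] → [zlzigi]
  (2) Nasal Assimilation: no change — [zlzigi]
  (3) t-Assibilation: no change — [zlzigi]
  (4) Progressive Voicing Assimilation: no change — [zlzigi]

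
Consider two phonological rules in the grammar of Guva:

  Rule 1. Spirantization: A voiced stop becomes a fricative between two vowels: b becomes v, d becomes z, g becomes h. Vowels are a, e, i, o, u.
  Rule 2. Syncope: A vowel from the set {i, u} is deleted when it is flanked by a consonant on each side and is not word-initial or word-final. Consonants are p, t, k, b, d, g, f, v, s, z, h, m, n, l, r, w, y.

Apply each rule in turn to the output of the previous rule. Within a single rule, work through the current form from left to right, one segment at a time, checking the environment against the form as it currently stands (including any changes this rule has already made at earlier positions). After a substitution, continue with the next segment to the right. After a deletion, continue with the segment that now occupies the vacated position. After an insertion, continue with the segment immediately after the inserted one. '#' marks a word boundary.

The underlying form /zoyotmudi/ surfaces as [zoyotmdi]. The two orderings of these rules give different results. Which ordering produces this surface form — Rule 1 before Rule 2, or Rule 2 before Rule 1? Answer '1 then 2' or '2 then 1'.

Order 1 then 2:
  1 Spirantization: [zoyotmudi] → [zoyotmuzi]
  2 Syncope: [zoyotmuzi] → [zoyotmzi]
  result: [zoyotmzi]
Order 2 then 1:
  2 Syncope: [zoyotmudi] → [zoyotmdi]
  1 Spirantization: no change — [zoyotmdi]
  result: [zoyotmdi]

2 then 1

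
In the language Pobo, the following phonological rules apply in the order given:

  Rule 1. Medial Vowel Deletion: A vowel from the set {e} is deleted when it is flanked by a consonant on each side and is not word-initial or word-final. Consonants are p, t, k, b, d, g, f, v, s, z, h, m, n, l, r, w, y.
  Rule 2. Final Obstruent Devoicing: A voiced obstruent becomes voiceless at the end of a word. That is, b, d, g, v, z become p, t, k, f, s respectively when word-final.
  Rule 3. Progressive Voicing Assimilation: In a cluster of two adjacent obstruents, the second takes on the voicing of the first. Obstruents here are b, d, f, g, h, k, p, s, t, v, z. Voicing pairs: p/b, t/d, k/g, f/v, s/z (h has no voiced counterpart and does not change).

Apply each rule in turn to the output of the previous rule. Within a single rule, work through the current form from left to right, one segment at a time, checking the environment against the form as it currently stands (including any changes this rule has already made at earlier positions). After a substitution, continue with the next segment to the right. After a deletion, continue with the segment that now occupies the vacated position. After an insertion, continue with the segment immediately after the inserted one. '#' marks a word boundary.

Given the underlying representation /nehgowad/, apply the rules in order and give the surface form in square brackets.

Rule 1 Medial Vowel Deletion: [nehgowad] → [nhgowad]
Rule 2 Final Obstruent Devoicing: [nhgowad] → [nhgowat]
Rule 3 Progressive Voicing Assimilation: [nhgowat] → [nhkowat]

[nhkowat]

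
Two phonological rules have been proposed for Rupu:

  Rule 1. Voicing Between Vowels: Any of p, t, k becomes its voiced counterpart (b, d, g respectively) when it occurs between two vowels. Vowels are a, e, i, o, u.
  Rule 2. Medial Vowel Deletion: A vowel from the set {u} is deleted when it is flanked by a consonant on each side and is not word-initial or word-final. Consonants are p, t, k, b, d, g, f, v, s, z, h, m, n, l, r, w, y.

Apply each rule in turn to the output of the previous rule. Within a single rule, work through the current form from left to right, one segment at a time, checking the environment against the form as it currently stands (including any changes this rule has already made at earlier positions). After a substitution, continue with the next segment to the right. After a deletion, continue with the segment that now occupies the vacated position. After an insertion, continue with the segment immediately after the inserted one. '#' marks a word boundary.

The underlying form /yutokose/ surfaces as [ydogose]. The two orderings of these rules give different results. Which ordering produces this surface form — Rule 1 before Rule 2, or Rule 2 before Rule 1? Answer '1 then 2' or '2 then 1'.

1 then 2

Order 1 then 2:
  1 Voicing Between Vowels: [yutokose] → [yudogose]
  2 Medial Vowel Deletion: [yudogose] → [ydogose]
  result: [ydogose]
Order 2 then 1:
  2 Medial Vowel Deletion: [yutokose] → [ytokose]
  1 Voicing Between Vowels: [ytokose] → [ytogose]
  result: [ytogose]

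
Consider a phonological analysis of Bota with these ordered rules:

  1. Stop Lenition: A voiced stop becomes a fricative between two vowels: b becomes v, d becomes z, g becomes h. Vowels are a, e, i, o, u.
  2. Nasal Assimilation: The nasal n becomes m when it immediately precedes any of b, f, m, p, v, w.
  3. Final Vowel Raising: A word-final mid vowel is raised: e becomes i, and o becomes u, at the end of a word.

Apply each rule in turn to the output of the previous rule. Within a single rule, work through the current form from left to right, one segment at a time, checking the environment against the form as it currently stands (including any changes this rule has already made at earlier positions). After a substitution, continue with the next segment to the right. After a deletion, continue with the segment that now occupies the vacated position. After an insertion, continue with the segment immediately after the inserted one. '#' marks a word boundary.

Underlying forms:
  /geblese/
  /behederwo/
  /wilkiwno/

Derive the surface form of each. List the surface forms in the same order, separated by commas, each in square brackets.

[geblesi], [behezerwu], [wilkiwnu]

/geblese/:
  1 Stop Lenition: no change — [geblese]
  2 Nasal Assimilation: no change — [geblese]
  3 Final Vowel Raising: [geblese] → [geblesi]
/behederwo/:
  1 Stop Lenition: [behederwo] → [behezerwo]
  2 Nasal Assimilation: no change — [behezerwo]
  3 Final Vowel Raising: [behezerwo] → [behezerwu]
/wilkiwno/:
  1 Stop Lenition: no change — [wilkiwno]
  2 Nasal Assimilation: no change — [wilkiwno]
  3 Final Vowel Raising: [wilkiwno] → [wilkiwnu]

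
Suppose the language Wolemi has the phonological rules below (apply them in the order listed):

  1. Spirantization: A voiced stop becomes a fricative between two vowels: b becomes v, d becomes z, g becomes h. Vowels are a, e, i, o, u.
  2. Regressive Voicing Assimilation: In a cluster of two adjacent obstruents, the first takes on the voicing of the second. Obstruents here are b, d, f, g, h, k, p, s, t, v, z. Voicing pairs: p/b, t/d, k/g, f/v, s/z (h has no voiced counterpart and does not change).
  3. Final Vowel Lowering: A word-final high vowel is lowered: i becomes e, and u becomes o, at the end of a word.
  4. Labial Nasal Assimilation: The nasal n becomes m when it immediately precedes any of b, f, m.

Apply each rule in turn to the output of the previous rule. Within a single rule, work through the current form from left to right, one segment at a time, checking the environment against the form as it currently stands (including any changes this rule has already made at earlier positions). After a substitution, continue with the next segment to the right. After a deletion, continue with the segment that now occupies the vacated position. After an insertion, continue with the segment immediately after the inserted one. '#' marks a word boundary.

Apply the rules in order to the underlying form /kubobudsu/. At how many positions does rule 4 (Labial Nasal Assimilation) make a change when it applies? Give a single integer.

1 Spirantization: [kubobudsu] → [kuvovudsu]
2 Regressive Voicing Assimilation: [kuvovudsu] → [kuvovutsu]
3 Final Vowel Lowering: [kuvovutsu] → [kuvovutso]
4 Labial Nasal Assimilation: no change — [kuvovutso]
Rule 4 changed 0 position(s).

0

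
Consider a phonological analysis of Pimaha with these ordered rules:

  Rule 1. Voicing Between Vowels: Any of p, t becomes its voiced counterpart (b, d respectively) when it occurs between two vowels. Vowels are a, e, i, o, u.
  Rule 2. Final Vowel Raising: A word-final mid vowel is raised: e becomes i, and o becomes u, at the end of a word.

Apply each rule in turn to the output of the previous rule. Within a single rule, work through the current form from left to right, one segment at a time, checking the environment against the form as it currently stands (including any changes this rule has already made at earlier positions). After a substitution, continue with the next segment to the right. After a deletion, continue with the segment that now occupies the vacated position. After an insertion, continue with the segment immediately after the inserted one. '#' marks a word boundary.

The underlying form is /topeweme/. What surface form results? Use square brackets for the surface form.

Rule 1 Voicing Between Vowels: [topeweme] → [tobeweme]
Rule 2 Final Vowel Raising: [tobeweme] → [tobewemi]

[tobewemi]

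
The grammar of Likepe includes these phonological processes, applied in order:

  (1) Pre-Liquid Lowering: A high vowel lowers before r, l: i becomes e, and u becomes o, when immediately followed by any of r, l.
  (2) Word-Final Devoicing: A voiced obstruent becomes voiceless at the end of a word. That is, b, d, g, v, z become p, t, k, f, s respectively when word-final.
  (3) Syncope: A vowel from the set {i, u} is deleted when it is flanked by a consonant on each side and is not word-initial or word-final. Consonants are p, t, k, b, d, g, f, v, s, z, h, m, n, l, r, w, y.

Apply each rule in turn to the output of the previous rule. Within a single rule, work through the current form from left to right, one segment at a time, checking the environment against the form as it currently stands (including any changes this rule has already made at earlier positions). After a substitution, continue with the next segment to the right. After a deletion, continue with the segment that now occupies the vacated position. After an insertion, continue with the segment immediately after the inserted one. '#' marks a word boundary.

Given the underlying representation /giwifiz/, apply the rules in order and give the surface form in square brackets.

[gwfs]

(1) Pre-Liquid Lowering: no change — [giwifiz]
(2) Word-Final Devoicing: [giwifiz] → [giwifis]
(3) Syncope: [giwifis] → [gwfs]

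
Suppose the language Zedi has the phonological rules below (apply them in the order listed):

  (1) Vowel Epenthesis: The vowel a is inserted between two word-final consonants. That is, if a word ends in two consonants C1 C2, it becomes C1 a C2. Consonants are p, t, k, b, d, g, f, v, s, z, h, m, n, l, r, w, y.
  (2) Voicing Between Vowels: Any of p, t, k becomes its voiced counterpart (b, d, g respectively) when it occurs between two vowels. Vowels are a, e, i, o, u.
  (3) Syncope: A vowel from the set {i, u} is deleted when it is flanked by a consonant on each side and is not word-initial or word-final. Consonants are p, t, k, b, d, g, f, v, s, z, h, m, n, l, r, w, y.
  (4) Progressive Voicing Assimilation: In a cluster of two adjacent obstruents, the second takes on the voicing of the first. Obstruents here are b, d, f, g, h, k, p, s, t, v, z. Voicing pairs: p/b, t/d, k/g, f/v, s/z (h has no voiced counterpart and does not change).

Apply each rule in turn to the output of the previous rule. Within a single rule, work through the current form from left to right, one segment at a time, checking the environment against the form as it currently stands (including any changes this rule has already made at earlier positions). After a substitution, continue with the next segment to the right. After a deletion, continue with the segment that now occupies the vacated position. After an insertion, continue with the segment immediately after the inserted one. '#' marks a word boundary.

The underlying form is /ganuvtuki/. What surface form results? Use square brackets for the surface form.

(1) Vowel Epenthesis: no change — [ganuvtuki]
(2) Voicing Between Vowels: [ganuvtuki] → [ganuvtugi]
(3) Syncope: [ganuvtugi] → [ganvtgi]
(4) Progressive Voicing Assimilation: [ganvtgi] → [ganvdgi]

[ganvdgi]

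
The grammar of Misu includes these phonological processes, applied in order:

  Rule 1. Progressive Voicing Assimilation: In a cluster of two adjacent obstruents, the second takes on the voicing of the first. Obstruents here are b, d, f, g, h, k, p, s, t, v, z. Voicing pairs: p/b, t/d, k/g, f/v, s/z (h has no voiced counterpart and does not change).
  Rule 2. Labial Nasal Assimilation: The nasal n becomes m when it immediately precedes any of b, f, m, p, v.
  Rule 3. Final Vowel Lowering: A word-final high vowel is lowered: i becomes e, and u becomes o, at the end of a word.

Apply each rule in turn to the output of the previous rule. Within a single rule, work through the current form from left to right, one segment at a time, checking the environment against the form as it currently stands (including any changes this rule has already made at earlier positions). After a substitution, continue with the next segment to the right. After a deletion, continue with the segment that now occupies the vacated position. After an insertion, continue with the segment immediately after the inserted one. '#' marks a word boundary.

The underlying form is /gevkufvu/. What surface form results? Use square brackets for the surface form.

[gevguffo]

Rule 1 Progressive Voicing Assimilation: [gevkufvu] → [gevguffu]
Rule 2 Labial Nasal Assimilation: no change — [gevguffu]
Rule 3 Final Vowel Lowering: [gevguffu] → [gevguffo]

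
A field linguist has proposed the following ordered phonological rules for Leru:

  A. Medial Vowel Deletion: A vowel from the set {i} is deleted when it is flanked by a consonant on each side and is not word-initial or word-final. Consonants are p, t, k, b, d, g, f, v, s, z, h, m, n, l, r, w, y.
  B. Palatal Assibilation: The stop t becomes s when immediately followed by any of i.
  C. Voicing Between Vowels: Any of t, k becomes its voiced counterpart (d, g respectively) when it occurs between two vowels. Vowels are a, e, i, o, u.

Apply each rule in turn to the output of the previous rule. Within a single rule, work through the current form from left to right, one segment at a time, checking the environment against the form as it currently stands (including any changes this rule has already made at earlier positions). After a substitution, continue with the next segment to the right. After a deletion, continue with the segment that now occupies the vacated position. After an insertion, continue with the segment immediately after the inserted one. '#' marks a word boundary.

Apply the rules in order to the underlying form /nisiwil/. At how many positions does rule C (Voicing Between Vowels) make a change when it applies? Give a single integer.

0

A Medial Vowel Deletion: [nisiwil] → [nswl]
B Palatal Assibilation: no change — [nswl]
C Voicing Between Vowels: no change — [nswl]
Rule C changed 0 position(s).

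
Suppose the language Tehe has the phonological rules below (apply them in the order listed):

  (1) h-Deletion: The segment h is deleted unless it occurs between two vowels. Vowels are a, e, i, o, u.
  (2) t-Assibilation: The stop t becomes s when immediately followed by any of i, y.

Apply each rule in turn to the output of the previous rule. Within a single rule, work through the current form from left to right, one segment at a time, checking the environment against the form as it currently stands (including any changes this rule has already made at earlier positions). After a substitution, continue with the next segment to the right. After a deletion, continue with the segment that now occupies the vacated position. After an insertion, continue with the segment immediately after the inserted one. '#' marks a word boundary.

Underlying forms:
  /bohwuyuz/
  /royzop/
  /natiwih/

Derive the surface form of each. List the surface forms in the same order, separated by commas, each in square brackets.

/bohwuyuz/:
  (1) h-Deletion: [bohwuyuz] → [bowuyuz]
  (2) t-Assibilation: no change — [bowuyuz]
/royzop/:
  (1) h-Deletion: no change — [royzop]
  (2) t-Assibilation: no change — [royzop]
/natiwih/:
  (1) h-Deletion: [natiwih] → [natiwi]
  (2) t-Assibilation: [natiwi] → [nasiwi]

[bowuyuz], [royzop], [nasiwi]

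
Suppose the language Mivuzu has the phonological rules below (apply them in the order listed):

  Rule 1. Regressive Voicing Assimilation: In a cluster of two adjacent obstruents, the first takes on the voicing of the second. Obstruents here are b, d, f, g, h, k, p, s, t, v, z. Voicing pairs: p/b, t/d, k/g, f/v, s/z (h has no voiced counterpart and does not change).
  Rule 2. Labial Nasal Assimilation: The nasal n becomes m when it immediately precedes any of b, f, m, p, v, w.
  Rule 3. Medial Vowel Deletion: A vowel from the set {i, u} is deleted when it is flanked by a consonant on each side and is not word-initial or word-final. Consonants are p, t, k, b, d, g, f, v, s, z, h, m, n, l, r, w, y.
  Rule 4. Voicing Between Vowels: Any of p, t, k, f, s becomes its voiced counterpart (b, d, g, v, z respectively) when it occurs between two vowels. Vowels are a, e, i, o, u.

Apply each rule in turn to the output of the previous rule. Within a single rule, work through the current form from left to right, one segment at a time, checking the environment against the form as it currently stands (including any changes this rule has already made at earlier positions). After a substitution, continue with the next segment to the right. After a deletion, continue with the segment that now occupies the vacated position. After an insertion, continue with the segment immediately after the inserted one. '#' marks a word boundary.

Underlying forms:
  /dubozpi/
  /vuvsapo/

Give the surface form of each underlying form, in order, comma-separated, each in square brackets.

[dbospi], [vfsabo]

/dubozpi/:
  Rule 1 Regressive Voicing Assimilation: [dubozpi] → [dubospi]
  Rule 2 Labial Nasal Assimilation: no change — [dubospi]
  Rule 3 Medial Vowel Deletion: [dubospi] → [dbospi]
  Rule 4 Voicing Between Vowels: no change — [dbospi]
/vuvsapo/:
  Rule 1 Regressive Voicing Assimilation: [vuvsapo] → [vufsapo]
  Rule 2 Labial Nasal Assimilation: no change — [vufsapo]
  Rule 3 Medial Vowel Deletion: [vufsapo] → [vfsapo]
  Rule 4 Voicing Between Vowels: [vfsapo] → [vfsabo]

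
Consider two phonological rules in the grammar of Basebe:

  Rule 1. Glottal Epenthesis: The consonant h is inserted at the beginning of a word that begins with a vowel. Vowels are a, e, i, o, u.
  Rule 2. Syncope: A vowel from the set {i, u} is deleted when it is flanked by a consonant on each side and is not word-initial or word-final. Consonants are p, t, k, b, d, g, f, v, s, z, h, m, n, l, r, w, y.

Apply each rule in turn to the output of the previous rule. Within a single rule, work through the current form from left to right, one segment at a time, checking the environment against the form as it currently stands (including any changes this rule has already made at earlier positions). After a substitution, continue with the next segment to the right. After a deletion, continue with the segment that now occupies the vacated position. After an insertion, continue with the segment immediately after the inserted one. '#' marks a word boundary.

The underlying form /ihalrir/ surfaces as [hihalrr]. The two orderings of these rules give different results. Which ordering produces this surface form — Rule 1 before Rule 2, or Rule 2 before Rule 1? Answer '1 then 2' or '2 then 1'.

Order 1 then 2:
  1 Glottal Epenthesis: [ihalrir] → [hihalrir]
  2 Syncope: [hihalrir] → [hhalrr]
  result: [hhalrr]
Order 2 then 1:
  2 Syncope: [ihalrir] → [ihalrr]
  1 Glottal Epenthesis: [ihalrr] → [hihalrr]
  result: [hihalrr]

2 then 1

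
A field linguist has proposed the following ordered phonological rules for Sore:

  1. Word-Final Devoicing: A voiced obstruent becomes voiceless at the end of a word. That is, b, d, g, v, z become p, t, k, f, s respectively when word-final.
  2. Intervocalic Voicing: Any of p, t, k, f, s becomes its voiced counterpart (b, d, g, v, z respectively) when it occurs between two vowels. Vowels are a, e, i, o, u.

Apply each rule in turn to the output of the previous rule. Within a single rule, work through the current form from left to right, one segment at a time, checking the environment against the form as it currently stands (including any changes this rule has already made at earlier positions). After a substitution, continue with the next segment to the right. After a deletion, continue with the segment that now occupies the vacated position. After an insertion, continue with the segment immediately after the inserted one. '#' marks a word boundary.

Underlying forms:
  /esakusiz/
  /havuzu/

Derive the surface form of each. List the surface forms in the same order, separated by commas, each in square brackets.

/esakusiz/:
  1 Word-Final Devoicing: [esakusiz] → [esakusis]
  2 Intervocalic Voicing: [esakusis] → [ezaguzis]
/havuzu/:
  1 Word-Final Devoicing: no change — [havuzu]
  2 Intervocalic Voicing: no change — [havuzu]

[ezaguzis], [havuzu]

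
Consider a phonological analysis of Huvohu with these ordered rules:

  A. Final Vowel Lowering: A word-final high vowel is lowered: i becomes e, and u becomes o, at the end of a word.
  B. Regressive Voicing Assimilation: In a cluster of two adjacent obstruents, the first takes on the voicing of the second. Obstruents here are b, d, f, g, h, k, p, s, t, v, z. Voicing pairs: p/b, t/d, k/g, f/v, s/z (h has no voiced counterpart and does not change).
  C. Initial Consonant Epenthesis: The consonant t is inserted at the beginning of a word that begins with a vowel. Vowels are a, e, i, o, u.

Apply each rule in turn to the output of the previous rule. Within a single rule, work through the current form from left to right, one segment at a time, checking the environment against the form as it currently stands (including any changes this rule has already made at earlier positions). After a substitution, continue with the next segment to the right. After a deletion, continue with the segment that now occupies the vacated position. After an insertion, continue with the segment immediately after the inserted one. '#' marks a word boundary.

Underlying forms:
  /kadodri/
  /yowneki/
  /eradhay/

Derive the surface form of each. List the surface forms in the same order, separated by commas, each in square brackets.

/kadodri/:
  A Final Vowel Lowering: [kadodri] → [kadodre]
  B Regressive Voicing Assimilation: no change — [kadodre]
  C Initial Consonant Epenthesis: no change — [kadodre]
/yowneki/:
  A Final Vowel Lowering: [yowneki] → [yowneke]
  B Regressive Voicing Assimilation: no change — [yowneke]
  C Initial Consonant Epenthesis: no change — [yowneke]
/eradhay/:
  A Final Vowel Lowering: no change — [eradhay]
  B Regressive Voicing Assimilation: [eradhay] → [erathay]
  C Initial Consonant Epenthesis: [erathay] → [terathay]

[kadodre], [yowneke], [terathay]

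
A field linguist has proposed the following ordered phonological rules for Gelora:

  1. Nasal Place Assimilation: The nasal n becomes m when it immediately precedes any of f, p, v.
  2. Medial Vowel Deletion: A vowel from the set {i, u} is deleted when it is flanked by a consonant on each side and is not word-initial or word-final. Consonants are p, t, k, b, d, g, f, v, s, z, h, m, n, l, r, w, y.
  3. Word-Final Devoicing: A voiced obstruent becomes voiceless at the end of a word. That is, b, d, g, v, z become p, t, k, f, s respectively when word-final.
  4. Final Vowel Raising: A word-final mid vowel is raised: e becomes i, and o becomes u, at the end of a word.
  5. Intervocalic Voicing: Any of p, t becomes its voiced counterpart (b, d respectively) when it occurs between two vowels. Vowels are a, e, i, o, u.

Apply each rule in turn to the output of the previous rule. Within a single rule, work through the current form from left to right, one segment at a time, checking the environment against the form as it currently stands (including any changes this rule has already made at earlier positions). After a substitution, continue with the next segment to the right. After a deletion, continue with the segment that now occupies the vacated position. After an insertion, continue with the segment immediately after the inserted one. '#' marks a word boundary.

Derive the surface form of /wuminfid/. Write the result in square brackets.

1 Nasal Place Assimilation: [wuminfid] → [wumimfid]
2 Medial Vowel Deletion: [wumimfid] → [wmmfd]
3 Word-Final Devoicing: [wmmfd] → [wmmft]
4 Final Vowel Raising: no change — [wmmft]
5 Intervocalic Voicing: no change — [wmmft]

[wmmft]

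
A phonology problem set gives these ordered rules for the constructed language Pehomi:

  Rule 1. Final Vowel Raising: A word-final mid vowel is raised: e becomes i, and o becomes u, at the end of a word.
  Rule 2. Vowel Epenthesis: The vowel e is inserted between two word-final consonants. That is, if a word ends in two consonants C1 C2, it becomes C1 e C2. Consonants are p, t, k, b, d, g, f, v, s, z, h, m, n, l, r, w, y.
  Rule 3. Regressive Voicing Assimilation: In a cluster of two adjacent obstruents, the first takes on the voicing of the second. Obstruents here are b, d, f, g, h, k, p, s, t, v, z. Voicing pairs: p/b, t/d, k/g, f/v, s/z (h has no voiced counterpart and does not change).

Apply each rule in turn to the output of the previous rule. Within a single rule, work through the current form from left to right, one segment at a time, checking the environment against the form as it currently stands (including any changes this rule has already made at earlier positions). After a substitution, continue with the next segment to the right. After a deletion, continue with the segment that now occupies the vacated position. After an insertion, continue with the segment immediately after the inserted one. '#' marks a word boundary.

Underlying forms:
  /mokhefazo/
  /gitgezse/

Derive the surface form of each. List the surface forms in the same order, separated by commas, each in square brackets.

[mokhefazu], [gidgessi]

/mokhefazo/:
  Rule 1 Final Vowel Raising: [mokhefazo] → [mokhefazu]
  Rule 2 Vowel Epenthesis: no change — [mokhefazu]
  Rule 3 Regressive Voicing Assimilation: no change — [mokhefazu]
/gitgezse/:
  Rule 1 Final Vowel Raising: [gitgezse] → [gitgezsi]
  Rule 2 Vowel Epenthesis: no change — [gitgezsi]
  Rule 3 Regressive Voicing Assimilation: [gitgezsi] → [gidgessi]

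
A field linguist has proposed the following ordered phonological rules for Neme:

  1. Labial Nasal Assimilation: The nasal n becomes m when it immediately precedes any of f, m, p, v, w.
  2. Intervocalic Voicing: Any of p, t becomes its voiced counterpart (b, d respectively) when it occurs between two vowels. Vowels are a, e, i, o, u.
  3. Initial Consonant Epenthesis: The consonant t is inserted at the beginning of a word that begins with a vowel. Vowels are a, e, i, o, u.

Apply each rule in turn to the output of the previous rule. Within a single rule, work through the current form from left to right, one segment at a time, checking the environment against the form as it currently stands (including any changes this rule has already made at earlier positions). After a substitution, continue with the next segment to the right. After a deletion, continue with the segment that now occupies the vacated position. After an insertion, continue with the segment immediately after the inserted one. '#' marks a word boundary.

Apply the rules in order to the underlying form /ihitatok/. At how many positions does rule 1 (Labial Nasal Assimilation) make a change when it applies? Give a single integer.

1 Labial Nasal Assimilation: no change — [ihitatok]
2 Intervocalic Voicing: [ihitatok] → [ihidadok]
3 Initial Consonant Epenthesis: [ihidadok] → [tihidadok]
Rule 1 changed 0 position(s).

0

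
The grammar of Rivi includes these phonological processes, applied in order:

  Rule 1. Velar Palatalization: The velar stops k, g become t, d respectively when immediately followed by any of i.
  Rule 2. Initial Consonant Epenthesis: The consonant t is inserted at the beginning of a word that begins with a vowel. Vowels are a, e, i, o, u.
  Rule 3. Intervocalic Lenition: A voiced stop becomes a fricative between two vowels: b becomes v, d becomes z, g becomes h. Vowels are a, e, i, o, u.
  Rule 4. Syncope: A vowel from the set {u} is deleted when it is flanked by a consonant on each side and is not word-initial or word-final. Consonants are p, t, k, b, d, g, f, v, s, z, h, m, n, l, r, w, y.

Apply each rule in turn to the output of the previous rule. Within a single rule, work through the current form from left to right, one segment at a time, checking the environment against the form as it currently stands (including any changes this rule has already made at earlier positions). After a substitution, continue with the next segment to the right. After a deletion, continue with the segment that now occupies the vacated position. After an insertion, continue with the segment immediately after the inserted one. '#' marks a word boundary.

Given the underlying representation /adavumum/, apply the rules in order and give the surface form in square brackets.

Rule 1 Velar Palatalization: no change — [adavumum]
Rule 2 Initial Consonant Epenthesis: [adavumum] → [tadavumum]
Rule 3 Intervocalic Lenition: [tadavumum] → [tazavumum]
Rule 4 Syncope: [tazavumum] → [tazavmm]

[tazavmm]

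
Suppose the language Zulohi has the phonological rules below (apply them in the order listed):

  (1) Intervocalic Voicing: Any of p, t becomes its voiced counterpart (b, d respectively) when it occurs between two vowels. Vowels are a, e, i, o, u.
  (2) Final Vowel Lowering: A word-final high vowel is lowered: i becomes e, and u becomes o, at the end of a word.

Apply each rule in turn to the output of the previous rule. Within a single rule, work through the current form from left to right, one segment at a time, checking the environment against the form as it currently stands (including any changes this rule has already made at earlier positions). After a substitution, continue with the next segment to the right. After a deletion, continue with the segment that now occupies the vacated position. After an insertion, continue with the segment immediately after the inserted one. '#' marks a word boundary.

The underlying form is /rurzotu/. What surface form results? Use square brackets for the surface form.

[rurzodo]

(1) Intervocalic Voicing: [rurzotu] → [rurzodu]
(2) Final Vowel Lowering: [rurzodu] → [rurzodo]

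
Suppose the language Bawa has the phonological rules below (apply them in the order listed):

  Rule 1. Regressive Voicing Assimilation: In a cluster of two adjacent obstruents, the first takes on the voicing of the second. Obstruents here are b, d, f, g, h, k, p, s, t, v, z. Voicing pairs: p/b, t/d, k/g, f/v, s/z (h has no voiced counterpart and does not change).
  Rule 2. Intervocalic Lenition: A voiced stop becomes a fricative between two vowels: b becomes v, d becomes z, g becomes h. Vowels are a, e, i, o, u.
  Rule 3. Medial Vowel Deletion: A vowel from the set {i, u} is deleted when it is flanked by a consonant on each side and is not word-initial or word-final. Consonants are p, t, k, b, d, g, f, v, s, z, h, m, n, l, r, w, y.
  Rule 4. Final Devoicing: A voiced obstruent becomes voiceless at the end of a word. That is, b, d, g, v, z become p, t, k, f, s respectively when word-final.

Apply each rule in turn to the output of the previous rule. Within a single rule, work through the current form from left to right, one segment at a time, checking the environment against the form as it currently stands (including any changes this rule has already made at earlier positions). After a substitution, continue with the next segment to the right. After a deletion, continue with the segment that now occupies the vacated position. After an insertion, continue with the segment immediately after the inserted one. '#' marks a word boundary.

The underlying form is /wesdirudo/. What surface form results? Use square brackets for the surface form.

Rule 1 Regressive Voicing Assimilation: [wesdirudo] → [wezdirudo]
Rule 2 Intervocalic Lenition: [wezdirudo] → [wezdiruzo]
Rule 3 Medial Vowel Deletion: [wezdiruzo] → [wezdrzo]
Rule 4 Final Devoicing: no change — [wezdrzo]

[wezdrzo]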